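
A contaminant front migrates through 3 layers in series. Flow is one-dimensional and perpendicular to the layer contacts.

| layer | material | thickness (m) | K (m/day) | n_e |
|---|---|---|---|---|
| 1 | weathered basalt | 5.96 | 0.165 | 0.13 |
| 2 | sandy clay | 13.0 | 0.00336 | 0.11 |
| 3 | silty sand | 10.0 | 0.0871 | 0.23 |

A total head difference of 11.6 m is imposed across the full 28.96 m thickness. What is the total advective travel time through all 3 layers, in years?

4.27

With flow normal to the layers, continuity requires the same specific discharge q through every layer.
Σ(b_i/K_i) = 5.96/0.165 + 13.0/0.00336 + 10.0/0.0871 = 4020 d.
q = Δh / Σ(b_i/K_i) = 11.6 / 4020 = 0.002886 m/day.
In each layer the seepage velocity is v_i = q/n_i, so the layer transit time is t_i = b_i·n_i / q:
  layer 1 (weathered basalt): t_1 = 5.96 × 0.13 / 0.002886 = 268.5 d
  layer 2 (sandy clay): t_2 = 13.0 × 0.11 / 0.002886 = 495.6 d
  layer 3 (silty sand): t_3 = 10.0 × 0.23 / 0.002886 = 797.1 d
Total t = Σ t_i = 1561 days = 4.274 years.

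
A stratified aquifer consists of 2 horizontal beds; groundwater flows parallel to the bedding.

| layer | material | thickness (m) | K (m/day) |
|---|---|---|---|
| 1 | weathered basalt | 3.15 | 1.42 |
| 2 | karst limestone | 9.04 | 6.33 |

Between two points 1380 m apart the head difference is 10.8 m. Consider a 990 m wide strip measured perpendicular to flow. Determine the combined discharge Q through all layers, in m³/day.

Flow is parallel to layering, so each bed carries its own Darcy discharge and the transmissivities add.
Σ(K_i·b_i) = 1.42×3.15 + 6.33×9.04 = 61.70 m²/day.
Hydraulic gradient i = Δh / L = 10.8 / 1380 = 0.007826.
Q = Σ(K_i·b_i) · W · i = 61.70 × 990 × 0.007826 = 478.0 m³/day.

478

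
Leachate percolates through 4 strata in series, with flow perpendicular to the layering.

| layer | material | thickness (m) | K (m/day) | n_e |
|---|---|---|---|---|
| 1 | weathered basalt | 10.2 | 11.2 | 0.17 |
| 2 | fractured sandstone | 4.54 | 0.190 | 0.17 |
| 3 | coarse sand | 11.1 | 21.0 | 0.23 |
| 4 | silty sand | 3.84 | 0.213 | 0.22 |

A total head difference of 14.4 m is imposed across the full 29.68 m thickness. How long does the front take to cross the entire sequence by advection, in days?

With flow normal to the layers, continuity requires the same specific discharge q through every layer.
Σ(b_i/K_i) = 10.2/11.2 + 4.54/0.190 + 11.1/21.0 + 3.84/0.213 = 43.36 d.
q = Δh / Σ(b_i/K_i) = 14.4 / 43.36 = 0.3321 m/day.
In each layer the seepage velocity is v_i = q/n_i, so the layer transit time is t_i = b_i·n_i / q:
  layer 1 (weathered basalt): t_1 = 10.2 × 0.17 / 0.3321 = 5.222 d
  layer 2 (fractured sandstone): t_2 = 4.54 × 0.17 / 0.3321 = 2.324 d
  layer 3 (coarse sand): t_3 = 11.1 × 0.23 / 0.3321 = 7.688 d
  layer 4 (silty sand): t_4 = 3.84 × 0.22 / 0.3321 = 2.544 d
Total t = Σ t_i = 17.78 days.

17.8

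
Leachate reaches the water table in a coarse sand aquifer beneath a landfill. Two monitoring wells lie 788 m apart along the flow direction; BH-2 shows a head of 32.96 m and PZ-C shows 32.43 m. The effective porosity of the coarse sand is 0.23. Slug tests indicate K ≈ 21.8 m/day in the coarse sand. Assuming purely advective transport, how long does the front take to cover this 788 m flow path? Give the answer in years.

Hydraulic gradient i = (32.96 − 32.43) / 788 = 0.53 / 788 = 0.0006726.
Darcy flux q = K · i = 21.80 × 0.0006726 = 0.01466 m/day.
Seepage velocity v = q / n_e = 0.01466 / 0.23 = 0.06375 m/day.
Travel time t = L / v = 788 / 0.06375 = 12361 days = 33.84 years.

33.8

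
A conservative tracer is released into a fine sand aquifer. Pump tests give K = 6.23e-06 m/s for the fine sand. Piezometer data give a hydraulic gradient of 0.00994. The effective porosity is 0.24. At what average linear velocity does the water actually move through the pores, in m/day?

0.0223

Convert K: 6.23e-06 m/s × 86400 = 0.5383 m/day.
Hydraulic gradient i = 0.00994.
Darcy flux q = K · i = 0.5383 × 0.009940 = 0.005350 m/day.
Seepage velocity v = q / n_e = 0.005350 / 0.24 = 0.02229 m/day.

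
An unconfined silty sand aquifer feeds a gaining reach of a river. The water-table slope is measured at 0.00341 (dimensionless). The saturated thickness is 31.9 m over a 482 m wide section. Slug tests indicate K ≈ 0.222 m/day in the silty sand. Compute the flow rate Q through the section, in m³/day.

11.6

Cross-sectional area A = 482 × 31.9 = 15376 m².
Hydraulic gradient i = 0.00341.
Darcy's law: Q = K · A · i = 0.2220 × 15376 × 0.003410 = 11.64 m³/day.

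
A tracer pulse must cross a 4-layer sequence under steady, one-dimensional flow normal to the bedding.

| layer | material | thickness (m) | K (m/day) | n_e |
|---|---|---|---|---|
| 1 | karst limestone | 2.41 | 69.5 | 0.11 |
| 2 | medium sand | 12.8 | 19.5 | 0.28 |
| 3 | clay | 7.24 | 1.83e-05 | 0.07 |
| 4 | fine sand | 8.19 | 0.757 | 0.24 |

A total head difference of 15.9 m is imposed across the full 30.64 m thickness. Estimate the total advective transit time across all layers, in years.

With flow normal to the layers, continuity requires the same specific discharge q through every layer.
Σ(b_i/K_i) = 2.41/69.5 + 12.8/19.5 + 7.24/1.83e-05 + 8.19/0.757 = 3.956e+05 d.
q = Δh / Σ(b_i/K_i) = 15.9 / 3.956e+05 = 4.019e-05 m/day.
In each layer the seepage velocity is v_i = q/n_i, so the layer transit time is t_i = b_i·n_i / q:
  layer 1 (karst limestone): t_1 = 2.41 × 0.11 / 4.019e-05 = 6596 d
  layer 2 (medium sand): t_2 = 12.8 × 0.28 / 4.019e-05 = 89181 d
  layer 3 (clay): t_3 = 7.24 × 0.07 / 4.019e-05 = 12611 d
  layer 4 (fine sand): t_4 = 8.19 × 0.24 / 4.019e-05 = 48910 d
Total t = Σ t_i = 1.573e+05 days = 430.7 years.

431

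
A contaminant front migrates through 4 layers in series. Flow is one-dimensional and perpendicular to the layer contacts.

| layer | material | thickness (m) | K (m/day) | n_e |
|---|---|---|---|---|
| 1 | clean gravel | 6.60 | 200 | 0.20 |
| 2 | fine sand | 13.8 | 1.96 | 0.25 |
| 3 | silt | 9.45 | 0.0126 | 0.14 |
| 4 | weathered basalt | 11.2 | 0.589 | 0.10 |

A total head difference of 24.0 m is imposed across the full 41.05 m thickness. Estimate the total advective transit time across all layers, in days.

233

With flow normal to the layers, continuity requires the same specific discharge q through every layer.
Σ(b_i/K_i) = 6.60/200 + 13.8/1.96 + 9.45/0.0126 + 11.2/0.589 = 776.1 d.
q = Δh / Σ(b_i/K_i) = 24.0 / 776.1 = 0.03092 m/day.
In each layer the seepage velocity is v_i = q/n_i, so the layer transit time is t_i = b_i·n_i / q:
  layer 1 (clean gravel): t_1 = 6.60 × 0.20 / 0.03092 = 42.68 d
  layer 2 (fine sand): t_2 = 13.8 × 0.25 / 0.03092 = 111.6 d
  layer 3 (silt): t_3 = 9.45 × 0.14 / 0.03092 = 42.78 d
  layer 4 (weathered basalt): t_4 = 11.2 × 0.10 / 0.03092 = 36.22 d
Total t = Σ t_i = 233.2 days.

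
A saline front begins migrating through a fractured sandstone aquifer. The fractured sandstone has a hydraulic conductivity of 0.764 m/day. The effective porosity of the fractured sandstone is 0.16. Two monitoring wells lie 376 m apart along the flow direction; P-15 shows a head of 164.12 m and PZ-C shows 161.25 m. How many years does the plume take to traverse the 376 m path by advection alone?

28.2

Hydraulic gradient i = (164.12 − 161.25) / 376 = 2.87 / 376 = 0.007633.
Darcy flux q = K · i = 0.7640 × 0.007633 = 0.005832 m/day.
Seepage velocity v = q / n_e = 0.005832 / 0.16 = 0.03645 m/day.
Travel time t = L / v = 376 / 0.03645 = 10316 days = 28.24 years.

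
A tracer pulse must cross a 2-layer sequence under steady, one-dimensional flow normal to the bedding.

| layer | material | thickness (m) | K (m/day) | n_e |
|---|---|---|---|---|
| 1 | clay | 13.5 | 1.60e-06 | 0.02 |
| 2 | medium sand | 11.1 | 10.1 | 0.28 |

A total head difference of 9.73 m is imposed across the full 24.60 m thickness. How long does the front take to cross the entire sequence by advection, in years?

With flow normal to the layers, continuity requires the same specific discharge q through every layer.
Σ(b_i/K_i) = 13.5/1.60e-06 + 11.1/10.1 = 8.438e+06 d.
q = Δh / Σ(b_i/K_i) = 9.73 / 8.438e+06 = 1.153e-06 m/day.
In each layer the seepage velocity is v_i = q/n_i, so the layer transit time is t_i = b_i·n_i / q:
  layer 1 (clay): t_1 = 13.5 × 0.02 / 1.153e-06 = 2.341e+05 d
  layer 2 (medium sand): t_2 = 11.1 × 0.28 / 1.153e-06 = 2.695e+06 d
Total t = Σ t_i = 2.929e+06 days = 8020 years.

8020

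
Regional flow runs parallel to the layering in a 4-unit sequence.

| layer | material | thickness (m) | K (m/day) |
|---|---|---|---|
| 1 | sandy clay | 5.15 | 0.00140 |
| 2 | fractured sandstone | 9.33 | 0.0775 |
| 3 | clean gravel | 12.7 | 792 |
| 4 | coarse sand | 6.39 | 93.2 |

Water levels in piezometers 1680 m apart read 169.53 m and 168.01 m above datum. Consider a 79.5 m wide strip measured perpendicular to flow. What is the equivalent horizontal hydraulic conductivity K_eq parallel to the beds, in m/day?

Flow is parallel to layering, so each bed carries its own Darcy discharge and the transmissivities add.
Σ(K_i·b_i) = 0.00140×5.15 + 0.0775×9.33 + 792×12.7 + 93.2×6.39 = 10655 m²/day.
Total thickness b = 33.57 m, so K_eq = Σ(K_i·b_i)/b = 317.4 m/day.

317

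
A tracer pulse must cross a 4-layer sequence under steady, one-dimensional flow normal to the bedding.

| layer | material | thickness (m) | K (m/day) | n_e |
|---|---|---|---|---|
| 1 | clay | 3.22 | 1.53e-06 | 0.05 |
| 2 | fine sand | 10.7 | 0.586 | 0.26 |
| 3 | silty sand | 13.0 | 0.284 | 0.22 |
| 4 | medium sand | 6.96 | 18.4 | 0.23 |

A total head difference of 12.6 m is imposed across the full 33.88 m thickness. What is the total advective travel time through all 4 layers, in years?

With flow normal to the layers, continuity requires the same specific discharge q through every layer.
Σ(b_i/K_i) = 3.22/1.53e-06 + 10.7/0.586 + 13.0/0.284 + 6.96/18.4 = 2.105e+06 d.
q = Δh / Σ(b_i/K_i) = 12.6 / 2.105e+06 = 5.987e-06 m/day.
In each layer the seepage velocity is v_i = q/n_i, so the layer transit time is t_i = b_i·n_i / q:
  layer 1 (clay): t_1 = 3.22 × 0.05 / 5.987e-06 = 26893 d
  layer 2 (fine sand): t_2 = 10.7 × 0.26 / 5.987e-06 = 4.647e+05 d
  layer 3 (silty sand): t_3 = 13.0 × 0.22 / 5.987e-06 = 4.777e+05 d
  layer 4 (medium sand): t_4 = 6.96 × 0.23 / 5.987e-06 = 2.674e+05 d
Total t = Σ t_i = 1.237e+06 days = 3386 years.

3390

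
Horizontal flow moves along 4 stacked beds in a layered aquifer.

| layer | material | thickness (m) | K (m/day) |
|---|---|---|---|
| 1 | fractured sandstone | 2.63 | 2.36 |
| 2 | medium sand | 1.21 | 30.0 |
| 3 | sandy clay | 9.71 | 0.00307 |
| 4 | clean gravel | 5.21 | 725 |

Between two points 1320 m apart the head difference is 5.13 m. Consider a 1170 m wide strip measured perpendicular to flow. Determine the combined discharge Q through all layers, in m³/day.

Flow is parallel to layering, so each bed carries its own Darcy discharge and the transmissivities add.
Σ(K_i·b_i) = 2.36×2.63 + 30.0×1.21 + 0.00307×9.71 + 725×5.21 = 3820 m²/day.
Hydraulic gradient i = Δh / L = 5.13 / 1320 = 0.003886.
Q = Σ(K_i·b_i) · W · i = 3820 × 1170 × 0.003886 = 17369 m³/day.

17400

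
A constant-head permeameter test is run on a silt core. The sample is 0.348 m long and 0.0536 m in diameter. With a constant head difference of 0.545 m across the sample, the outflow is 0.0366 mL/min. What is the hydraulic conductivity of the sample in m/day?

Cross-sectional area A = π·(d/2)² = π × (0.0536/2)² = 0.002256 m².
Convert discharge: 0.0366 mL/min = 6.100e-10 m³/s.
Darcy's law rearranged: K = Q·L / (A·Δh) = 6.100e-10 × 0.348 / (0.002256 × 0.545) = 1.726e-07 m/s = 0.01491 m/day.

0.0149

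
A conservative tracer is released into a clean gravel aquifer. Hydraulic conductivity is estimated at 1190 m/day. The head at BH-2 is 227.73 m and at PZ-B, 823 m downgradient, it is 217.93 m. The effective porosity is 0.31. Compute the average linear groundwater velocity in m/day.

45.7

Hydraulic gradient i = (227.73 − 217.93) / 823 = 9.8 / 823 = 0.01191.
Darcy flux q = K · i = 1190 × 0.01191 = 14.17 m/day.
Seepage velocity v = q / n_e = 14.17 / 0.31 = 45.71 m/day.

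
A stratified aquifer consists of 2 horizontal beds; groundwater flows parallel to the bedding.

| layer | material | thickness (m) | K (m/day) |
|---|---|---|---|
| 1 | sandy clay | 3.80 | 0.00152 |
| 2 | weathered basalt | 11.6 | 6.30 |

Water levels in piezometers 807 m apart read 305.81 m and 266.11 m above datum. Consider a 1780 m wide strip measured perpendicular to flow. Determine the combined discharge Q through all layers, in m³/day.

Flow is parallel to layering, so each bed carries its own Darcy discharge and the transmissivities add.
Σ(K_i·b_i) = 0.00152×3.80 + 6.30×11.6 = 73.09 m²/day.
Hydraulic gradient i = (305.81 − 266.11) / 807 = 39.7 / 807 = 0.04919.
Q = Σ(K_i·b_i) · W · i = 73.09 × 1780 × 0.04919 = 6400 m³/day.

6400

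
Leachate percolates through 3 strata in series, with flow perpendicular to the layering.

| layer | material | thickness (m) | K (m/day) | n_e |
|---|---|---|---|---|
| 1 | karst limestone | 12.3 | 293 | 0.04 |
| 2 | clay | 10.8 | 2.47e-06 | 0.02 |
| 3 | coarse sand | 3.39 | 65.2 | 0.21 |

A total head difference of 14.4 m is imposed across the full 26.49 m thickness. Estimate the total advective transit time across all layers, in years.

With flow normal to the layers, continuity requires the same specific discharge q through every layer.
Σ(b_i/K_i) = 12.3/293 + 10.8/2.47e-06 + 3.39/65.2 = 4.372e+06 d.
q = Δh / Σ(b_i/K_i) = 14.4 / 4.372e+06 = 3.293e-06 m/day.
In each layer the seepage velocity is v_i = q/n_i, so the layer transit time is t_i = b_i·n_i / q:
  layer 1 (karst limestone): t_1 = 12.3 × 0.04 / 3.293e-06 = 1.494e+05 d
  layer 2 (clay): t_2 = 10.8 × 0.02 / 3.293e-06 = 65587 d
  layer 3 (coarse sand): t_3 = 3.39 × 0.21 / 3.293e-06 = 2.162e+05 d
Total t = Σ t_i = 4.311e+05 days = 1180 years.

1180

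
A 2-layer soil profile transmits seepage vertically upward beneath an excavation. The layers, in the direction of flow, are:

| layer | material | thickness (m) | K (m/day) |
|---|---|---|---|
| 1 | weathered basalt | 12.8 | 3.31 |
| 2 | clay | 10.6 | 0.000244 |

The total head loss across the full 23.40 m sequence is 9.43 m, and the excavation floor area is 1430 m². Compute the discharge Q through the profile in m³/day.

0.310

Flow is perpendicular to layering, so the layers act in series and the equivalent K is the thickness-weighted harmonic mean.
Total thickness L = 12.8 + 10.6 = 23.40 m.
Σ(b_i/K_i) = 12.8/3.31 + 10.6/0.000244 = 43446 d.
K_eq = L / Σ(b_i/K_i) = 23.40 / 43446 = 0.0005386 m/day.
Q = K_eq · A · (Δh/L) = 0.0005386 × 1430 × (9.43/23.40) = 0.3104 m³/day.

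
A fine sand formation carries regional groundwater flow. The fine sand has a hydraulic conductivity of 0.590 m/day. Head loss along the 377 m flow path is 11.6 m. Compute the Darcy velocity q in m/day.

0.0182

Hydraulic gradient i = Δh / L = 11.6 / 377 = 0.03077.
Specific discharge q = K · i = 0.5900 × 0.03077 = 0.01815 m/day.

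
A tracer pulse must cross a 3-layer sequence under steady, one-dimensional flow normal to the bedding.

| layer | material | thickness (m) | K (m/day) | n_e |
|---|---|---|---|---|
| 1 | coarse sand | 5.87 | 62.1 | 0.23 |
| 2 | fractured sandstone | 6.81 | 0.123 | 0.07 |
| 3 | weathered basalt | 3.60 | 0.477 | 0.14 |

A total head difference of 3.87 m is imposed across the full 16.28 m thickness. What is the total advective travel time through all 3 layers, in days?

With flow normal to the layers, continuity requires the same specific discharge q through every layer.
Σ(b_i/K_i) = 5.87/62.1 + 6.81/0.123 + 3.60/0.477 = 63.01 d.
q = Δh / Σ(b_i/K_i) = 3.87 / 63.01 = 0.06142 m/day.
In each layer the seepage velocity is v_i = q/n_i, so the layer transit time is t_i = b_i·n_i / q:
  layer 1 (coarse sand): t_1 = 5.87 × 0.23 / 0.06142 = 21.98 d
  layer 2 (fractured sandstone): t_2 = 6.81 × 0.07 / 0.06142 = 7.761 d
  layer 3 (weathered basalt): t_3 = 3.60 × 0.14 / 0.06142 = 8.206 d
Total t = Σ t_i = 37.95 days.

37.9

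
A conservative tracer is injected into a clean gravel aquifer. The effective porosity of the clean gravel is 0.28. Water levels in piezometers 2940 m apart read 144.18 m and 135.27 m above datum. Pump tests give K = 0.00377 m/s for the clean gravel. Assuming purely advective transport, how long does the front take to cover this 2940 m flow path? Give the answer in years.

2.28

Convert K: 0.00377 m/s × 86400 = 325.7 m/day.
Hydraulic gradient i = (144.18 − 135.27) / 2940 = 8.91 / 2940 = 0.003031.
Darcy flux q = K · i = 325.7 × 0.003031 = 0.9872 m/day.
Seepage velocity v = q / n_e = 0.9872 / 0.28 = 3.526 m/day.
Travel time t = L / v = 2940 / 3.526 = 833.9 days = 2.283 years.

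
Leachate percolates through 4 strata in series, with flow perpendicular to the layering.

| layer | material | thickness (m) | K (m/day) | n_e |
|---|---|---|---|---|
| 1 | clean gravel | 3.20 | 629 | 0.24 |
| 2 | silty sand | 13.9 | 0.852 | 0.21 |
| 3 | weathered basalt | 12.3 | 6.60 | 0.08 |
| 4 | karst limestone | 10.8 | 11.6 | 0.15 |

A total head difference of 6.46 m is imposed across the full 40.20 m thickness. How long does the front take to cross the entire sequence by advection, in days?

With flow normal to the layers, continuity requires the same specific discharge q through every layer.
Σ(b_i/K_i) = 3.20/629 + 13.9/0.852 + 12.3/6.60 + 10.8/11.6 = 19.11 d.
q = Δh / Σ(b_i/K_i) = 6.46 / 19.11 = 0.3380 m/day.
In each layer the seepage velocity is v_i = q/n_i, so the layer transit time is t_i = b_i·n_i / q:
  layer 1 (clean gravel): t_1 = 3.20 × 0.24 / 0.3380 = 2.272 d
  layer 2 (silty sand): t_2 = 13.9 × 0.21 / 0.3380 = 8.637 d
  layer 3 (weathered basalt): t_3 = 12.3 × 0.08 / 0.3380 = 2.912 d
  layer 4 (karst limestone): t_4 = 10.8 × 0.15 / 0.3380 = 4.793 d
Total t = Σ t_i = 18.61 days.

18.6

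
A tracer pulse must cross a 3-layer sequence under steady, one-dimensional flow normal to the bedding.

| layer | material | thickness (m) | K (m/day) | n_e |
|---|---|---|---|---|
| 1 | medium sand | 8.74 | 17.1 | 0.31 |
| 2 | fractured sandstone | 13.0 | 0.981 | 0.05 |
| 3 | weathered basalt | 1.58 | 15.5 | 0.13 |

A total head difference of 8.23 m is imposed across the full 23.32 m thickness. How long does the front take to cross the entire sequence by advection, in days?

6.01

With flow normal to the layers, continuity requires the same specific discharge q through every layer.
Σ(b_i/K_i) = 8.74/17.1 + 13.0/0.981 + 1.58/15.5 = 13.86 d.
q = Δh / Σ(b_i/K_i) = 8.23 / 13.86 = 0.5936 m/day.
In each layer the seepage velocity is v_i = q/n_i, so the layer transit time is t_i = b_i·n_i / q:
  layer 1 (medium sand): t_1 = 8.74 × 0.31 / 0.5936 = 4.564 d
  layer 2 (fractured sandstone): t_2 = 13.0 × 0.05 / 0.5936 = 1.095 d
  layer 3 (weathered basalt): t_3 = 1.58 × 0.13 / 0.5936 = 0.3460 d
Total t = Σ t_i = 6.006 days.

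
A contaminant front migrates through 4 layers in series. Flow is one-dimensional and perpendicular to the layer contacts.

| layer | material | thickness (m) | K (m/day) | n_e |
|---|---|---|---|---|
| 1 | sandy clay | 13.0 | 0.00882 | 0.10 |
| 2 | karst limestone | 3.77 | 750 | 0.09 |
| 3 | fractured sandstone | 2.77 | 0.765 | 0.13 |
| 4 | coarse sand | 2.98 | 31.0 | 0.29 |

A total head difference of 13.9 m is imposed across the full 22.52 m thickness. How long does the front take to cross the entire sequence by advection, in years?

0.833

With flow normal to the layers, continuity requires the same specific discharge q through every layer.
Σ(b_i/K_i) = 13.0/0.00882 + 3.77/750 + 2.77/0.765 + 2.98/31.0 = 1478 d.
q = Δh / Σ(b_i/K_i) = 13.9 / 1478 = 0.009407 m/day.
In each layer the seepage velocity is v_i = q/n_i, so the layer transit time is t_i = b_i·n_i / q:
  layer 1 (sandy clay): t_1 = 13.0 × 0.10 / 0.009407 = 138.2 d
  layer 2 (karst limestone): t_2 = 3.77 × 0.09 / 0.009407 = 36.07 d
  layer 3 (fractured sandstone): t_3 = 2.77 × 0.13 / 0.009407 = 38.28 d
  layer 4 (coarse sand): t_4 = 2.98 × 0.29 / 0.009407 = 91.87 d
Total t = Σ t_i = 304.4 days = 0.8334 years.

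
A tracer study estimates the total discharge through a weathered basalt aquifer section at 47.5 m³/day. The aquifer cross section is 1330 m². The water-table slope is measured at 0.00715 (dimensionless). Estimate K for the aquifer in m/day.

Hydraulic gradient i = 0.00715.
From Q = K·A·i, K = Q / (A·i) = 47.5 / (1330 × 0.007150) = 4.995 m/day.

5.00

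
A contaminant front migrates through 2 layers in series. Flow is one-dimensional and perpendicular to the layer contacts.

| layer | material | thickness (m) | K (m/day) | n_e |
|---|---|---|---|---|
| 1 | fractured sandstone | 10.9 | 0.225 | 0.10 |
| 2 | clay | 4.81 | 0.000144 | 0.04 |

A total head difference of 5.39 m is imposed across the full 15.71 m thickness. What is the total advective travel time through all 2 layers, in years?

With flow normal to the layers, continuity requires the same specific discharge q through every layer.
Σ(b_i/K_i) = 10.9/0.225 + 4.81/0.000144 = 33451 d.
q = Δh / Σ(b_i/K_i) = 5.39 / 33451 = 0.0001611 m/day.
In each layer the seepage velocity is v_i = q/n_i, so the layer transit time is t_i = b_i·n_i / q:
  layer 1 (fractured sandstone): t_1 = 10.9 × 0.10 / 0.0001611 = 6765 d
  layer 2 (clay): t_2 = 4.81 × 0.04 / 0.0001611 = 1194 d
Total t = Σ t_i = 7959 days = 21.79 years.

21.8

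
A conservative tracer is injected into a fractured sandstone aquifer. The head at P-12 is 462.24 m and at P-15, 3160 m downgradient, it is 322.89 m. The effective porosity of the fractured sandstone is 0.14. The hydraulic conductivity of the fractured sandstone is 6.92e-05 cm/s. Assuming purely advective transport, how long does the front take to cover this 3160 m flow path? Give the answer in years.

Convert K: 6.92e-05 cm/s × 864 = 0.05979 m/day.
Hydraulic gradient i = (462.24 − 322.89) / 3160 = 139.35 / 3160 = 0.04410.
Darcy flux q = K · i = 0.05979 × 0.04410 = 0.002637 m/day.
Seepage velocity v = q / n_e = 0.002637 / 0.14 = 0.01883 m/day.
Travel time t = L / v = 3160 / 0.01883 = 1.678e+05 days = 459.4 years.

459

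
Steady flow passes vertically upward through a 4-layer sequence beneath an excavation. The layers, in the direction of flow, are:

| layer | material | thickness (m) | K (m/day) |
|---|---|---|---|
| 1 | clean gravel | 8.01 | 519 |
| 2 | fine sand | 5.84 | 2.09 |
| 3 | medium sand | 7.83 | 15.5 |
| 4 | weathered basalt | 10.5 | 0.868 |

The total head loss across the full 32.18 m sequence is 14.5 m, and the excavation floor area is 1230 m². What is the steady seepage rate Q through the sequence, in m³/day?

1160

Flow is perpendicular to layering, so the layers act in series and the equivalent K is the thickness-weighted harmonic mean.
Total thickness L = 8.01 + 5.84 + 7.83 + 10.5 = 32.18 m.
Σ(b_i/K_i) = 8.01/519 + 5.84/2.09 + 7.83/15.5 + 10.5/0.868 = 15.41 d.
K_eq = L / Σ(b_i/K_i) = 32.18 / 15.41 = 2.088 m/day.
Q = K_eq · A · (Δh/L) = 2.088 × 1230 × (14.5/32.18) = 1157 m³/day.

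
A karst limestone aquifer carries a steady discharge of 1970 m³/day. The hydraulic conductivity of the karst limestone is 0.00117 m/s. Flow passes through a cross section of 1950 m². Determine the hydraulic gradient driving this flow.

Convert K: 0.00117 m/s × 86400 = 101.1 m/day.
From Q = K·A·i, i = Q / (K·A) = 1970 / (101.1 × 1950) = 0.009994.

0.00999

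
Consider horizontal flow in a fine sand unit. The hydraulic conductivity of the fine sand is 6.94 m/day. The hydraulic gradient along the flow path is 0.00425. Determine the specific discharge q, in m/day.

0.0295

Hydraulic gradient i = 0.00425.
Specific discharge q = K · i = 6.940 × 0.004250 = 0.02950 m/day.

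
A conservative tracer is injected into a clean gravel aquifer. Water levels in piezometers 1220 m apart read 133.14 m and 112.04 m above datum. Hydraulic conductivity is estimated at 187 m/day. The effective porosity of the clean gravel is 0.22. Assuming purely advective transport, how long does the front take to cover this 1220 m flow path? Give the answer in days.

Hydraulic gradient i = (133.14 − 112.04) / 1220 = 21.1 / 1220 = 0.01730.
Darcy flux q = K · i = 187.0 × 0.01730 = 3.234 m/day.
Seepage velocity v = q / n_e = 3.234 / 0.22 = 14.70 m/day.
Travel time t = L / v = 1220 / 14.70 = 82.99 days.

83.0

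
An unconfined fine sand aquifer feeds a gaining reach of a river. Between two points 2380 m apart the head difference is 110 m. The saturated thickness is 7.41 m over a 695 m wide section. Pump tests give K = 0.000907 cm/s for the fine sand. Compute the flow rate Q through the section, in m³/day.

Convert K: 0.000907 cm/s × 864 = 0.7836 m/day.
Cross-sectional area A = 695 × 7.41 = 5150 m².
Hydraulic gradient i = Δh / L = 110 / 2380 = 0.04622.
Darcy's law: Q = K · A · i = 0.7836 × 5150 × 0.04622 = 186.5 m³/day.

187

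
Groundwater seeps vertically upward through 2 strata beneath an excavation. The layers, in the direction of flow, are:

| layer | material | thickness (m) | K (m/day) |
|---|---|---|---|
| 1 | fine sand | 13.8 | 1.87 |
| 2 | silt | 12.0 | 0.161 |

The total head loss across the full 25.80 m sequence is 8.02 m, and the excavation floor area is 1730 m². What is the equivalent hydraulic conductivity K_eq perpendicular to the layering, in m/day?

Flow is perpendicular to layering, so the layers act in series and the equivalent K is the thickness-weighted harmonic mean.
Total thickness L = 13.8 + 12.0 = 25.80 m.
Σ(b_i/K_i) = 13.8/1.87 + 12.0/0.161 = 81.91 d.
K_eq = L / Σ(b_i/K_i) = 25.80 / 81.91 = 0.3150 m/day.

0.315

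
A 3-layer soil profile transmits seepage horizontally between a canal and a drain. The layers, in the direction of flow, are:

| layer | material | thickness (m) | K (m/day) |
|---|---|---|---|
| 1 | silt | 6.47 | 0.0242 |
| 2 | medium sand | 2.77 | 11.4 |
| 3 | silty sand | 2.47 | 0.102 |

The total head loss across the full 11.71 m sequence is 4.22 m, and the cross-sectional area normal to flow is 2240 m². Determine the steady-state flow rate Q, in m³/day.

Flow is perpendicular to layering, so the layers act in series and the equivalent K is the thickness-weighted harmonic mean.
Total thickness L = 6.47 + 2.77 + 2.47 = 11.71 m.
Σ(b_i/K_i) = 6.47/0.0242 + 2.77/11.4 + 2.47/0.102 = 291.8 d.
K_eq = L / Σ(b_i/K_i) = 11.71 / 291.8 = 0.04013 m/day.
Q = K_eq · A · (Δh/L) = 0.04013 × 2240 × (4.22/11.71) = 32.39 m³/day.

32.4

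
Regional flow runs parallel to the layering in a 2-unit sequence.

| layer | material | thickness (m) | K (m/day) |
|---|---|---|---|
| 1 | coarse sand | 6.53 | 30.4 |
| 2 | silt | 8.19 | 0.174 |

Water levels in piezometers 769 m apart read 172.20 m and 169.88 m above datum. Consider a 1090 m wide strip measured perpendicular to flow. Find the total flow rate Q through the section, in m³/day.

657

Flow is parallel to layering, so each bed carries its own Darcy discharge and the transmissivities add.
Σ(K_i·b_i) = 30.4×6.53 + 0.174×8.19 = 199.9 m²/day.
Hydraulic gradient i = (172.20 − 169.88) / 769 = 2.32 / 769 = 0.003017.
Q = Σ(K_i·b_i) · W · i = 199.9 × 1090 × 0.003017 = 657.5 m³/day.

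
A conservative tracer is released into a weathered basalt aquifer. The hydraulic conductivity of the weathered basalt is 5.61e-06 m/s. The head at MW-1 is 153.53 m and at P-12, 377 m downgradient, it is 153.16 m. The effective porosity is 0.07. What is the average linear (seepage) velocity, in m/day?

0.00680

Convert K: 5.61e-06 m/s × 86400 = 0.4847 m/day.
Hydraulic gradient i = (153.53 − 153.16) / 377 = 0.37 / 377 = 0.0009814.
Darcy flux q = K · i = 0.4847 × 0.0009814 = 0.0004757 m/day.
Seepage velocity v = q / n_e = 0.0004757 / 0.07 = 0.006796 m/day.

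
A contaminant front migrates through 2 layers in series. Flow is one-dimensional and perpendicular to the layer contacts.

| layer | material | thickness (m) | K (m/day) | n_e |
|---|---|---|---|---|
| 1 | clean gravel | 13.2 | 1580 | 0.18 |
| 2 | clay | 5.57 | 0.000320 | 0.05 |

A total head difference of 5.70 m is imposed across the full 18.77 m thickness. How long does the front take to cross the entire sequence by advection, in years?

22.2

With flow normal to the layers, continuity requires the same specific discharge q through every layer.
Σ(b_i/K_i) = 13.2/1580 + 5.57/0.000320 = 17406 d.
q = Δh / Σ(b_i/K_i) = 5.70 / 17406 = 0.0003275 m/day.
In each layer the seepage velocity is v_i = q/n_i, so the layer transit time is t_i = b_i·n_i / q:
  layer 1 (clean gravel): t_1 = 13.2 × 0.18 / 0.0003275 = 7256 d
  layer 2 (clay): t_2 = 5.57 × 0.05 / 0.0003275 = 850.5 d
Total t = Σ t_i = 8106 days = 22.19 years.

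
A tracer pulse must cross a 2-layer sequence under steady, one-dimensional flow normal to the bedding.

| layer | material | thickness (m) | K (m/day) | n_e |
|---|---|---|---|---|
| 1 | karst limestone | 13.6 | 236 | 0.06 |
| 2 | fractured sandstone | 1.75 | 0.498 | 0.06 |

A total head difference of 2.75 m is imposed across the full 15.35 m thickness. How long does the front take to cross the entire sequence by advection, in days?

With flow normal to the layers, continuity requires the same specific discharge q through every layer.
Σ(b_i/K_i) = 13.6/236 + 1.75/0.498 = 3.572 d.
q = Δh / Σ(b_i/K_i) = 2.75 / 3.572 = 0.7699 m/day.
In each layer the seepage velocity is v_i = q/n_i, so the layer transit time is t_i = b_i·n_i / q:
  layer 1 (karst limestone): t_1 = 13.6 × 0.06 / 0.7699 = 1.060 d
  layer 2 (fractured sandstone): t_2 = 1.75 × 0.06 / 0.7699 = 0.1364 d
Total t = Σ t_i = 1.196 days.

1.20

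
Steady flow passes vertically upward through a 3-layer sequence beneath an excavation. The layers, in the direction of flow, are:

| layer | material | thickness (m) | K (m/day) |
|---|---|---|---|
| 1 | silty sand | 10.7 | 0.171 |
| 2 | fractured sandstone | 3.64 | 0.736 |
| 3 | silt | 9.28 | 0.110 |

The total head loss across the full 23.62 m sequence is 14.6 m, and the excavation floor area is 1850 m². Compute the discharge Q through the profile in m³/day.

Flow is perpendicular to layering, so the layers act in series and the equivalent K is the thickness-weighted harmonic mean.
Total thickness L = 10.7 + 3.64 + 9.28 = 23.62 m.
Σ(b_i/K_i) = 10.7/0.171 + 3.64/0.736 + 9.28/0.110 = 151.9 d.
K_eq = L / Σ(b_i/K_i) = 23.62 / 151.9 = 0.1555 m/day.
Q = K_eq · A · (Δh/L) = 0.1555 × 1850 × (14.6/23.62) = 177.8 m³/day.

178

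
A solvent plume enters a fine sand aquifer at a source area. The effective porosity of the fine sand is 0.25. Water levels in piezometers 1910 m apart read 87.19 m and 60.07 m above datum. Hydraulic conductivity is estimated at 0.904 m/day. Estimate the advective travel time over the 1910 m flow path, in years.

102

Hydraulic gradient i = (87.19 − 60.07) / 1910 = 27.12 / 1910 = 0.01420.
Darcy flux q = K · i = 0.9040 × 0.01420 = 0.01284 m/day.
Seepage velocity v = q / n_e = 0.01284 / 0.25 = 0.05134 m/day.
Travel time t = L / v = 1910 / 0.05134 = 37200 days = 101.8 years.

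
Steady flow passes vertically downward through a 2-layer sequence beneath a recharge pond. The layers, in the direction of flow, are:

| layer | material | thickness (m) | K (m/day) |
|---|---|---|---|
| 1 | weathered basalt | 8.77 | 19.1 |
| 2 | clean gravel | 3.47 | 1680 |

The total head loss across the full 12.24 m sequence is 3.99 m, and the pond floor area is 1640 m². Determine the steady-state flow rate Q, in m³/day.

14200

Flow is perpendicular to layering, so the layers act in series and the equivalent K is the thickness-weighted harmonic mean.
Total thickness L = 8.77 + 3.47 = 12.24 m.
Σ(b_i/K_i) = 8.77/19.1 + 3.47/1680 = 0.4612 d.
K_eq = L / Σ(b_i/K_i) = 12.24 / 0.4612 = 26.54 m/day.
Q = K_eq · A · (Δh/L) = 26.54 × 1640 × (3.99/12.24) = 14187 m³/day.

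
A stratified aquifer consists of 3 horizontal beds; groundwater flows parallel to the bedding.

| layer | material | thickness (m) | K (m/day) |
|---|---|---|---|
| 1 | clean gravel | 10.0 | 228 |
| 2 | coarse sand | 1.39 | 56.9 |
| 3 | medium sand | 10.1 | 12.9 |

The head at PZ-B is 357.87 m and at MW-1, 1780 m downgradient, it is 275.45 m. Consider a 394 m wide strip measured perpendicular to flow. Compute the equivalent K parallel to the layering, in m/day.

116

Flow is parallel to layering, so each bed carries its own Darcy discharge and the transmissivities add.
Σ(K_i·b_i) = 228×10.0 + 56.9×1.39 + 12.9×10.1 = 2489 m²/day.
Total thickness b = 21.49 m, so K_eq = Σ(K_i·b_i)/b = 115.8 m/day.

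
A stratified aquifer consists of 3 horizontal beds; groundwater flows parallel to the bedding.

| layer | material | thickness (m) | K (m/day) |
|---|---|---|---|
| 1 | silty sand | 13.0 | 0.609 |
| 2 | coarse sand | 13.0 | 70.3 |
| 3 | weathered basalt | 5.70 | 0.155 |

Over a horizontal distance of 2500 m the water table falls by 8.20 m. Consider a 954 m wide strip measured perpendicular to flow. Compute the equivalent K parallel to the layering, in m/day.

Flow is parallel to layering, so each bed carries its own Darcy discharge and the transmissivities add.
Σ(K_i·b_i) = 0.609×13.0 + 70.3×13.0 + 0.155×5.70 = 922.7 m²/day.
Total thickness b = 31.70 m, so K_eq = Σ(K_i·b_i)/b = 29.11 m/day.

29.1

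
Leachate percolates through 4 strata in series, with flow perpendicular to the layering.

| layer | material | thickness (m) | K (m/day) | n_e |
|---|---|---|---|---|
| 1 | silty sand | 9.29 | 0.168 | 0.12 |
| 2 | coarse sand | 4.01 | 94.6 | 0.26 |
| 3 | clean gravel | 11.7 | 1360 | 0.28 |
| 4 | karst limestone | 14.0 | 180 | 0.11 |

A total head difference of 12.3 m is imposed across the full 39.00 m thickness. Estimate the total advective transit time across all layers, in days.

31.4

With flow normal to the layers, continuity requires the same specific discharge q through every layer.
Σ(b_i/K_i) = 9.29/0.168 + 4.01/94.6 + 11.7/1360 + 14.0/180 = 55.43 d.
q = Δh / Σ(b_i/K_i) = 12.3 / 55.43 = 0.2219 m/day.
In each layer the seepage velocity is v_i = q/n_i, so the layer transit time is t_i = b_i·n_i / q:
  layer 1 (silty sand): t_1 = 9.29 × 0.12 / 0.2219 = 5.024 d
  layer 2 (coarse sand): t_2 = 4.01 × 0.26 / 0.2219 = 4.698 d
  layer 3 (clean gravel): t_3 = 11.7 × 0.28 / 0.2219 = 14.76 d
  layer 4 (karst limestone): t_4 = 14.0 × 0.11 / 0.2219 = 6.940 d
Total t = Σ t_i = 31.42 days.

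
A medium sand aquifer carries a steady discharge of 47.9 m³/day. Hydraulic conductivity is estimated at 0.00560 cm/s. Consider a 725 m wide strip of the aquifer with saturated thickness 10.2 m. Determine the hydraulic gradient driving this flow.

0.00134

Convert K: 0.00560 cm/s × 864 = 4.838 m/day.
Cross-sectional area A = 725 × 10.2 = 7395 m².
From Q = K·A·i, i = Q / (K·A) = 47.9 / (4.838 × 7395) = 0.001339.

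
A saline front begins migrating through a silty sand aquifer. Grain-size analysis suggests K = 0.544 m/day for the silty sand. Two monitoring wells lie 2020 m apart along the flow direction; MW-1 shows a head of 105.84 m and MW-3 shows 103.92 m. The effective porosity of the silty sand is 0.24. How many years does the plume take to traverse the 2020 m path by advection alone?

2570

Hydraulic gradient i = (105.84 − 103.92) / 2020 = 1.92 / 2020 = 0.0009505.
Darcy flux q = K · i = 0.5440 × 0.0009505 = 0.0005171 m/day.
Seepage velocity v = q / n_e = 0.0005171 / 0.24 = 0.002154 m/day.
Travel time t = L / v = 2020 / 0.002154 = 9.376e+05 days = 2567 years.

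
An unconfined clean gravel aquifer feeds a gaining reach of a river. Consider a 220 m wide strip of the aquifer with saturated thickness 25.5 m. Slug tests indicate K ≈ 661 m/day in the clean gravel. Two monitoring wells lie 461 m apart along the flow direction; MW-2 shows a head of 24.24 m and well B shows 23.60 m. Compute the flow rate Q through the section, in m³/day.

Cross-sectional area A = 220 × 25.5 = 5610 m².
Hydraulic gradient i = (24.24 − 23.60) / 461 = 0.64 / 461 = 0.001388.
Darcy's law: Q = K · A · i = 661.0 × 5610 × 0.001388 = 5148 m³/day.

5150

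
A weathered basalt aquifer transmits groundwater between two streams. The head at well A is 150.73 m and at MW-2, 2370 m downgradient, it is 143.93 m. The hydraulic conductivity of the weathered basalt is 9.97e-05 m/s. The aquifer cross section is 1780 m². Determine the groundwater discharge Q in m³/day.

Convert K: 9.97e-05 m/s × 86400 = 8.614 m/day.
Hydraulic gradient i = (150.73 − 143.93) / 2370 = 6.8 / 2370 = 0.002869.
Darcy's law: Q = K · A · i = 8.614 × 1780 × 0.002869 = 43.99 m³/day.

44.0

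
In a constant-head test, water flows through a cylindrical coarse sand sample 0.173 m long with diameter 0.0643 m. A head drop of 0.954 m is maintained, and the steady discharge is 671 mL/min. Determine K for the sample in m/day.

54.0

Cross-sectional area A = π·(d/2)² = π × (0.0643/2)² = 0.003247 m².
Convert discharge: 671 mL/min = 1.118e-05 m³/s.
Darcy's law rearranged: K = Q·L / (A·Δh) = 1.118e-05 × 0.173 / (0.003247 × 0.954) = 0.0006245 m/s = 53.96 m/day.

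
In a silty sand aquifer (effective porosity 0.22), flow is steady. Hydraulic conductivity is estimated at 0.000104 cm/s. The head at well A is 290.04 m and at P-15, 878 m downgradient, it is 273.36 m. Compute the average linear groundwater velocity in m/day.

0.00776

Convert K: 0.000104 cm/s × 864 = 0.08986 m/day.
Hydraulic gradient i = (290.04 − 273.36) / 878 = 16.68 / 878 = 0.01900.
Darcy flux q = K · i = 0.08986 × 0.01900 = 0.001707 m/day.
Seepage velocity v = q / n_e = 0.001707 / 0.22 = 0.007759 m/day.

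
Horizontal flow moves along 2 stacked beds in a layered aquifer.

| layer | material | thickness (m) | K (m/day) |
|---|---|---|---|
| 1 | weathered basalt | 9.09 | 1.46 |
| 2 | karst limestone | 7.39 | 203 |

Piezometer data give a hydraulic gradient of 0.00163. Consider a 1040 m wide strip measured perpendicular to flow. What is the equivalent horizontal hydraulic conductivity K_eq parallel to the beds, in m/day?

91.8

Flow is parallel to layering, so each bed carries its own Darcy discharge and the transmissivities add.
Σ(K_i·b_i) = 1.46×9.09 + 203×7.39 = 1513 m²/day.
Total thickness b = 16.48 m, so K_eq = Σ(K_i·b_i)/b = 91.84 m/day.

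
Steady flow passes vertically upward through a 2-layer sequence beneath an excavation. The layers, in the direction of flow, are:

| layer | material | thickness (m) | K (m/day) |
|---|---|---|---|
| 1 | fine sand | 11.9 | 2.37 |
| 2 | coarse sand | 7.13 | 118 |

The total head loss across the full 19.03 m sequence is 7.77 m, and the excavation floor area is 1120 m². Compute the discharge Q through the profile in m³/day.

1710

Flow is perpendicular to layering, so the layers act in series and the equivalent K is the thickness-weighted harmonic mean.
Total thickness L = 11.9 + 7.13 = 19.03 m.
Σ(b_i/K_i) = 11.9/2.37 + 7.13/118 = 5.082 d.
K_eq = L / Σ(b_i/K_i) = 19.03 / 5.082 = 3.745 m/day.
Q = K_eq · A · (Δh/L) = 3.745 × 1120 × (7.77/19.03) = 1713 m³/day.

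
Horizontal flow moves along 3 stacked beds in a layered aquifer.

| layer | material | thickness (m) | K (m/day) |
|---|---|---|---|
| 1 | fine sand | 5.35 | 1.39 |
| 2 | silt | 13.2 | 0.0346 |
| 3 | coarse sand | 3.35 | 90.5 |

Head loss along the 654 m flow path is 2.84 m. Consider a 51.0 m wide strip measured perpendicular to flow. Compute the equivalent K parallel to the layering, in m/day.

Flow is parallel to layering, so each bed carries its own Darcy discharge and the transmissivities add.
Σ(K_i·b_i) = 1.39×5.35 + 0.0346×13.2 + 90.5×3.35 = 311.1 m²/day.
Total thickness b = 21.90 m, so K_eq = Σ(K_i·b_i)/b = 14.20 m/day.

14.2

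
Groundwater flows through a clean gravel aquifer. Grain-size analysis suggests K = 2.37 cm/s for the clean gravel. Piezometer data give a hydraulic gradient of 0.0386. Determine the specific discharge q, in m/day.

79.0

Convert K: 2.37 cm/s × 864 = 2048 m/day.
Hydraulic gradient i = 0.0386.
Specific discharge q = K · i = 2048 × 0.03860 = 79.04 m/day.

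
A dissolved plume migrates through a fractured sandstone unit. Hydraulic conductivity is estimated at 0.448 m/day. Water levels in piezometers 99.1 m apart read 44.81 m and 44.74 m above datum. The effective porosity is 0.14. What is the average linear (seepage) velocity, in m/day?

Hydraulic gradient i = (44.81 − 44.74) / 99.1 = 0.07 / 99.1 = 0.0007064.
Darcy flux q = K · i = 0.4480 × 0.0007064 = 0.0003164 m/day.
Seepage velocity v = q / n_e = 0.0003164 / 0.14 = 0.002260 m/day.

0.00226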